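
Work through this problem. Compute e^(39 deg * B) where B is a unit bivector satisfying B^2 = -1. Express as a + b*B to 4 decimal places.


For a unit bivector B with B^2 = -1, the exponential series gives
e^(theta*B) = cos(theta) + sin(theta)*B (the GA analogue of Euler's formula).
theta = 39 degrees = 0.680678 rad
cos(39 deg) = 0.7771
sin(39 deg) = 0.6293
exp(theta*B) = 0.7771 + 0.6293*B


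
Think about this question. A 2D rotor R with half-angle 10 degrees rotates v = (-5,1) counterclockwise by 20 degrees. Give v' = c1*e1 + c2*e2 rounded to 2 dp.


Rotor R = cos(10deg) - sin(10deg)*e12
Rotation angle theta = 2 * 10 = 20 degrees
v' = R*v*~R rotates v by theta.
cos(20deg) = 0.9397, sin(20deg) = 0.3420
v'_1 = -5*cos(20deg) - 1*sin(20deg)
= -5*0.9397 - 1*0.3420
= -5.04
v'_2 = -5*sin(20deg) + 1*cos(20deg)
= -5*0.3420 + 1*0.9397
= -0.77
v' = -5.04*e1 - 0.77*e2


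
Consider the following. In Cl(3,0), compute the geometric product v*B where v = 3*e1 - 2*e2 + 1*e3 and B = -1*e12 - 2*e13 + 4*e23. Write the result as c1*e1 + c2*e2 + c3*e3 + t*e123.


vB has grade-1 (vector) and grade-3 (trivector) parts: vB = (v _| B) + (v ^ B).
Vector part <vB>_1:
  e1: -v2*b12 - v3*b13 = -(-2)*(-1) - (1)*(-2) = 0
  e2: v1*b12 - v3*b23 = (3)*(-1) - (1)*(4) = -7
  e3: v1*b13 + v2*b23 = (3)*(-2) + (-2)*(4) = -14
Trivector part <vB>_3:
  e123: v1*b23 - v2*b13 + v3*b12 = (3)*(4) - (-2)*(-2) + (1)*(-1) = 7
vB = 0*e1 - 7*e2 - 14*e3 + 7*e123


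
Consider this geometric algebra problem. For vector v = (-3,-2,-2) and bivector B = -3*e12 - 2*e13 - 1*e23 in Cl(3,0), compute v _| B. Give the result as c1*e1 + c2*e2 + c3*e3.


Left contraction v _| B = <vB>_1 (grade-1 part of the geometric product vB).
Using e1_|e12 = e2, e2_|e12 = -e1, e1_|e13 = e3, e3_|e13 = -e1, e2_|e23 = e3, e3_|e23 = -e2:
e1 coeff: -v2*b12 - v3*b13 = -(-2)*(-3) - (-2)*(-2) = -10
e2 coeff: v1*b12 - v3*b23 = (-3)*(-3) - (-2)*(-1) = 7
e3 coeff: v1*b13 + v2*b23 = (-3)*(-2) + (-2)*(-1) = 8
v _| B = -10*e1 + 7*e2 + 8*e3


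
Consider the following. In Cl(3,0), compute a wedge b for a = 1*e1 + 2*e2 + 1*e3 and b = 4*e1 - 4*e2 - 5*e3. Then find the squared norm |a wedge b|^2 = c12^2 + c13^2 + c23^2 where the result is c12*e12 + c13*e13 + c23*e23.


a wedge b = (a1*b2 - a2*b1)*e12 + (a1*b3 - a3*b1)*e13 + (a2*b3 - a3*b2)*e23
e12 coeff: 1*(-4) - 2*4 = -4 - 8 = -12
e13 coeff: 1*(-5) - 1*4 = -5 - 4 = -9
e23 coeff: 2*(-5) - 1*(-4) = -10 - (-4) = -6
|a wedge b|^2 = (-12)^2 + (-9)^2 + (-6)^2
= 144 + 81 + 36
= 261


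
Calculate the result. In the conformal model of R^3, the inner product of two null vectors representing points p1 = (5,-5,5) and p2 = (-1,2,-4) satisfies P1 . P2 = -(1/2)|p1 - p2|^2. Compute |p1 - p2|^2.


p1 - p2 = (6, -7, 9)
|p1 - p2|^2 = 6^2 + (-7)^2 + 9^2
= 36 + 49 + 81
= 166


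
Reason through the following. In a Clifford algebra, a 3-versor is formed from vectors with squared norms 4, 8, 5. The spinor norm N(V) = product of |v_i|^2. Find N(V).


Spinor norm N(V) = |v1|^2 * |v2|^2 * ... * |v3|^2
= 4 * 8 * 5
Running product: 4, 32, 160
N(V) = 160


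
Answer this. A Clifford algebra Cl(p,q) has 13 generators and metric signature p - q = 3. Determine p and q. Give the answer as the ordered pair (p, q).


We need p + q = 13 and p - q = 3.
Adding: 2p = 13 + 3 = 16, so p = 8.
Then q = 13 - 8 = 5.
(p, q) = (8, 5)


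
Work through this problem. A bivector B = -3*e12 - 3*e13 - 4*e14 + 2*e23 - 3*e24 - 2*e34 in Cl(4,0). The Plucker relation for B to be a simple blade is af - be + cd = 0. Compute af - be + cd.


Plucker relation: af - be + cd
a*f = (-3)*(-2) = 6
b*e = (-3)*(-3) = 9
c*d = (-4)*2 = -8
af - be + cd = 6 - 9 + (-8)
= -11


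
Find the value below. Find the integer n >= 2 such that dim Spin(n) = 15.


dim Spin(n) = dim so(n) = n(n-1)/2.
Solve n(n-1)/2 = 15, i.e. n^2 - n - 30 = 0.
Discriminant = 1 + 8*15 = 121
n = (1 + sqrt(121))/2 = (1 + 11)/2 = 6


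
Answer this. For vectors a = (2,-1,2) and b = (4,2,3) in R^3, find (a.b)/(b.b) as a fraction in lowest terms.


Projection coefficient = (a . b) / (b . b)
a . b = 2*4 + (-1)*2 + 2*3
= 8 + (-2) + 6 = 12
b . b = 4^2 + 2^2 + 3^2
= 16 + 4 + 9 = 29
Coefficient = 12/29
In lowest terms: 12/29


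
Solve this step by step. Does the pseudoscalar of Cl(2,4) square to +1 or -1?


The pseudoscalar I = e1...e_n (product of all n generators) of Cl(p,q) satisfies I^2 = (-1)^(q + n(n-1)/2).
p = 2, q = 4, n = p + q = 6
n(n-1)/2 = 6 * 5 / 2 = 15
Exponent = q + n(n-1)/2 = 4 + 15 = 19
I^2 = (-1)^19 = -1


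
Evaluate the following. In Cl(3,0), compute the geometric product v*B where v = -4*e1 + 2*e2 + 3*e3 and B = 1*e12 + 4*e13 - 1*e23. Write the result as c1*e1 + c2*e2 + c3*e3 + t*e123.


vB has grade-1 (vector) and grade-3 (trivector) parts: vB = (v _| B) + (v ^ B).
Vector part <vB>_1:
  e1: -v2*b12 - v3*b13 = -(2)*(1) - (3)*(4) = -14
  e2: v1*b12 - v3*b23 = (-4)*(1) - (3)*(-1) = -1
  e3: v1*b13 + v2*b23 = (-4)*(4) + (2)*(-1) = -18
Trivector part <vB>_3:
  e123: v1*b23 - v2*b13 + v3*b12 = (-4)*(-1) - (2)*(4) + (3)*(1) = -1
vB = -14*e1 - 1*e2 - 18*e3 - 1*e123


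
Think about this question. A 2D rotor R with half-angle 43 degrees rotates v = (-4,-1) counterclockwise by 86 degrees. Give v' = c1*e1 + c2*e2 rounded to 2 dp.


Rotor R = cos(43deg) - sin(43deg)*e12
Rotation angle theta = 2 * 43 = 86 degrees
v' = R*v*~R rotates v by theta.
cos(86deg) = 0.0698, sin(86deg) = 0.9976
v'_1 = -4*cos(86deg) - (-1)*sin(86deg)
= -4*0.0698 - (-1)*0.9976
= 0.72
v'_2 = -4*sin(86deg) + (-1)*cos(86deg)
= -4*0.9976 + (-1)*0.0698
= -4.06
v' = 0.72*e1 - 4.06*e2


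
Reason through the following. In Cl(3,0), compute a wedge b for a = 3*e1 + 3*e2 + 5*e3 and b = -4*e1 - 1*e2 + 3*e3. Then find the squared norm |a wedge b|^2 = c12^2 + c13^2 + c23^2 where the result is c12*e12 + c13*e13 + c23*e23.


a wedge b = (a1*b2 - a2*b1)*e12 + (a1*b3 - a3*b1)*e13 + (a2*b3 - a3*b2)*e23
e12 coeff: 3*(-1) - 3*(-4) = -3 - (-12) = 9
e13 coeff: 3*3 - 5*(-4) = 9 - (-20) = 29
e23 coeff: 3*3 - 5*(-1) = 9 - (-5) = 14
|a wedge b|^2 = 9^2 + 29^2 + 14^2
= 81 + 841 + 196
= 1118


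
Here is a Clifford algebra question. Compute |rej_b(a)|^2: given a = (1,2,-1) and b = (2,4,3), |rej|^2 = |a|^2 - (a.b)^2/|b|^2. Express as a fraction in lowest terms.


|a|^2 = 1^2 + 2^2 + (-1)^2 = 6
|b|^2 = 2^2 + 4^2 + 3^2 = 29
a . b = 1*2 + 2*4 + (-1)*3 = 7
(a.b)^2 = 7^2 = 49
|rej|^2 = 6 - 49/29
= (174 - 49)/29
= 125/29
In lowest terms: 125/29


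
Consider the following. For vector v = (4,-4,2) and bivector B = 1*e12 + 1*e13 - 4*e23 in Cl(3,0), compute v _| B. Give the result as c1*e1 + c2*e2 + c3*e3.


Left contraction v _| B = <vB>_1 (grade-1 part of the geometric product vB).
Using e1_|e12 = e2, e2_|e12 = -e1, e1_|e13 = e3, e3_|e13 = -e1, e2_|e23 = e3, e3_|e23 = -e2:
e1 coeff: -v2*b12 - v3*b13 = -(-4)*(1) - (2)*(1) = 2
e2 coeff: v1*b12 - v3*b23 = (4)*(1) - (2)*(-4) = 12
e3 coeff: v1*b13 + v2*b23 = (4)*(1) + (-4)*(-4) = 20
v _| B = 2*e1 + 12*e2 + 20*e3


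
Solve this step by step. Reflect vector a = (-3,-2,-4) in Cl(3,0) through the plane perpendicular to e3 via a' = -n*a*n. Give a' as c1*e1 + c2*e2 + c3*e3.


Reflection formula: a' = -n*a*n, with n = e3 (unit vector, n^2 = 1).
For reflection through hyperplane perp to e3:
The component along e3 flips sign, others stay.
a = (-3, -2, -4)
a' = (-3, -2, 4)
a' = -3*e1 - 2*e2 + 4*e3


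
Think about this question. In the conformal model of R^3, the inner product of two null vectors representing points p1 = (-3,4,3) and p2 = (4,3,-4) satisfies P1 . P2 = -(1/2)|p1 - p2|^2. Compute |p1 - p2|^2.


p1 - p2 = (-7, 1, 7)
|p1 - p2|^2 = (-7)^2 + 1^2 + 7^2
= 49 + 1 + 49
= 99


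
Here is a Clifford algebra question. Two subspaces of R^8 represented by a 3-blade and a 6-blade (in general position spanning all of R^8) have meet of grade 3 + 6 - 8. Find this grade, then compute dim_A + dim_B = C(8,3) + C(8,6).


Meet grade = grade(A) + grade(B) - n
= 3 + 6 - 8 = 1
C(8,3) = 56
C(8,6) = 28
dim_A + dim_B = 56 + 28 = 84


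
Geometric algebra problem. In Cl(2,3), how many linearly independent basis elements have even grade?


Even subalgebra dimension = 2^(n-1)
n = 2 + 3 = 5
2^(5 - 1) = 2^4 = 16
Verification: sum of C(5,k) for even k = 1 + 10 + 5 = 16
Result = 16


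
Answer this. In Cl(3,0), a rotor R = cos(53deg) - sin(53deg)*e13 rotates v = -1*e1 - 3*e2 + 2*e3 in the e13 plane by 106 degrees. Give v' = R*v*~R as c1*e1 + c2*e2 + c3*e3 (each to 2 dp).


Rotor R = cos(53deg) - sin(53deg)*e13
Rotation angle theta = 2 * 53 = 106 degrees in the e13 plane (e1 -> e3).
The component perpendicular to the plane (e2) is invariant: v'_2 = v2 = -3.00
cos(106deg) = -0.2756, sin(106deg) = 0.9613
v'_1 = v1*cos(theta) - v3*sin(theta) = -1*(-0.2756) - 2*0.9613 = -1.65
v'_3 = v1*sin(theta) + v3*cos(theta) = -1*0.9613 + 2*(-0.2756) = -1.51
v' = -1.65*e1 - 3.00*e2 - 1.51*e3


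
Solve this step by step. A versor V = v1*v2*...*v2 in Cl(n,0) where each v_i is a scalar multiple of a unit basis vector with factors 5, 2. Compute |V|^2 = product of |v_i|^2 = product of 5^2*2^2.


Each vector v_i has |v_i|^2 = s_i^2
Squared scales: 5^2 = 25, 2^2 = 4
|V|^2 = 25 * 4
= 100


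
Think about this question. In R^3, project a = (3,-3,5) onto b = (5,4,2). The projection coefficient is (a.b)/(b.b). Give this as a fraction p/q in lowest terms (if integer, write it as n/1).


Projection coefficient = (a . b) / (b . b)
a . b = 3*5 + (-3)*4 + 5*2
= 15 + (-12) + 10 = 13
b . b = 5^2 + 4^2 + 2^2
= 25 + 16 + 4 = 45
Coefficient = 13/45
In lowest terms: 13/45


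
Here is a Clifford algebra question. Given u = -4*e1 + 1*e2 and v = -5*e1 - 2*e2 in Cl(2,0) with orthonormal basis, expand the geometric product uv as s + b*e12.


Expand: (-4*e1 + 1*e2)(-5*e1 - 2*e2)
= (-4)*(-5)*e1e1 + (-4)*(-2)*e1e2 + 1*(-5)*e2e1 + 1*(-2)*e2e2
Using e1^2 = e2^2 = 1, e2e1 = -e1e2:
Scalar part s = (-4)*(-5) + 1*(-2) = 20 + (-2) = 18
Bivector part b = (-4)*(-2) - 1*(-5) = 8 - (-5) = 13
uv = 18 + 13*e12


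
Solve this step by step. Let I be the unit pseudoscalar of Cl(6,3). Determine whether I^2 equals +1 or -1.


The pseudoscalar I = e1...e_n (product of all n generators) of Cl(p,q) satisfies I^2 = (-1)^(q + n(n-1)/2).
p = 6, q = 3, n = p + q = 9
n(n-1)/2 = 9 * 8 / 2 = 36
Exponent = q + n(n-1)/2 = 3 + 36 = 39
I^2 = (-1)^39 = -1


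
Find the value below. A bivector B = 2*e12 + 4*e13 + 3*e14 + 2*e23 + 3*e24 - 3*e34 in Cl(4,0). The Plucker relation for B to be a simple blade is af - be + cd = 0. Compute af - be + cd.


Plucker relation: af - be + cd
a*f = 2*(-3) = -6
b*e = 4*3 = 12
c*d = 3*2 = 6
af - be + cd = -6 - 12 + 6
= -12


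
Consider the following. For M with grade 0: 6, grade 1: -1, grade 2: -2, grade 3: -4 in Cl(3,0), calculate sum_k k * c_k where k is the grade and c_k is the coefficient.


Grade-weighted sum = sum of grade_k * coefficient_k
0*6 = 0
1*(-1) = -1
2*(-2) = -4
3*(-4) = -12
Total = 0 + (-1) + (-4) + (-12) = -17


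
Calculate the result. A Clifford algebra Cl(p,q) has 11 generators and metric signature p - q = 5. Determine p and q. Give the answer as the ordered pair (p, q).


We need p + q = 11 and p - q = 5.
Adding: 2p = 11 + 5 = 16, so p = 8.
Then q = 11 - 8 = 3.
(p, q) = (8, 3)


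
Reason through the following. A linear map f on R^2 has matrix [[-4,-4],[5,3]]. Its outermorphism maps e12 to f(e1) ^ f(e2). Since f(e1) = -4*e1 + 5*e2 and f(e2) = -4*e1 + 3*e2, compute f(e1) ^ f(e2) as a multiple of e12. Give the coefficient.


The outermorphism of a linear map f sends e1^e2 to f(e1)^f(e2).
f(e1) = -4*e1 + 5*e2
f(e2) = -4*e1 + 3*e2
f(e1) ^ f(e2) = (-4*e1 + 5*e2) ^ (-4*e1 + 3*e2)
= (-4)*3*e12 + 5*(-4)*e21
= (-12 - (-20))*e12
= 8*e12
Coefficient = 8


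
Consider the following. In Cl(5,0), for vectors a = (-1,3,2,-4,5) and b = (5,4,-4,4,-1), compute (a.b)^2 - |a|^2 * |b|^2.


a . b = (-1)*5 + 3*4 + 2*(-4) + (-4)*4 + 5*(-1)
= -5 + 12 + (-8) + (-16) + (-5) = -22
|a|^2 = (-1)^2 + 3^2 + 2^2 + (-4)^2 + 5^2 = 55
|b|^2 = 5^2 + 4^2 + (-4)^2 + 4^2 + (-1)^2 = 74
(a.b)^2 = (-22)^2 = 484
|a|^2 * |b|^2 = 55 * 74 = 4070
Result = 484 - 4070 = -3586


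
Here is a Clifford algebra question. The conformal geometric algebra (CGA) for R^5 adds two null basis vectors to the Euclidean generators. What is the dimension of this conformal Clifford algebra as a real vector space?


The conformal model of R^5 uses Cl(6,1): the 5 Euclidean generators plus two extra orthogonal generators e+ (e+^2 = +1) and e- (e-^2 = -1), from which the null vectors e0, einf are built.
Number of generators m = 5 + 2 = 7.
dim Cl(p,q) = 2^m = 2^7 = 128


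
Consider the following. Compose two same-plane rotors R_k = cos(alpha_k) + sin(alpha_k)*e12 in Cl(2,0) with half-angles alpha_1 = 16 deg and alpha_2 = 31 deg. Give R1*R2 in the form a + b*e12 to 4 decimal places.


Same-plane rotors commute and their half-angles add:
R1*R2 = cos(a1 + a2) + sin(a1 + a2)*e12.
a1 + a2 = 16 + 31 = 47 deg
cos(47 deg) = 0.6820
sin(47 deg) = 0.7314
R1*R2 = 0.6820 + 0.7314*e12


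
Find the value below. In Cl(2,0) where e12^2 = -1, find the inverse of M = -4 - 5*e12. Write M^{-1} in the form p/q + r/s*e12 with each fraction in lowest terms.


M = -4 - 5*e12, where e12^2 = -1.
Since M commutes with its reverse ~M = a - b*e12, M * ~M = a^2 - b^2*e12^2 = a^2 + b^2.
So M^{-1} = ~M / (a^2 + b^2) = (a - b*e12)/(a^2 + b^2).
a^2 + b^2 = 16 + 25 = 41
Scalar part = -4/41 = -4/41
Bivector coeff = 5/41 = 5/41
M^{-1} = -4/41 + 5/41*e12


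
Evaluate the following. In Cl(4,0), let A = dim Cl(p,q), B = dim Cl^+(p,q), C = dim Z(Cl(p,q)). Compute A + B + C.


n = 4 + 0 = 4
Total dim = 2^4 = 16
Even subalgebra dim = 2^3 = 8
n is even, so center dim = 1
Sum = 16 + 8 + 1 = 25


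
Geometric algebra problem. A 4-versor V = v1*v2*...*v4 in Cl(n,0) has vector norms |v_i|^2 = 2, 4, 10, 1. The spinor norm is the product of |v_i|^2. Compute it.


Spinor norm N(V) = |v1|^2 * |v2|^2 * ... * |v4|^2
= 2 * 4 * 10 * 1
Running product: 2, 8, 80, 80
N(V) = 80


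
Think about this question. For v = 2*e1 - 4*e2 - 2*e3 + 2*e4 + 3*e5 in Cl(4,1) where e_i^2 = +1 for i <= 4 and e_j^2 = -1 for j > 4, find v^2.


v^2 = sum of c_i^2 * e_i^2
Positive signature terms (e_i^2 = +1): 2^2 + (-4)^2 + (-2)^2 + 2^2 = 28
Negative signature terms (e_j^2 = -1): 3^2 = 9
v^2 = 28 - 9 = 19


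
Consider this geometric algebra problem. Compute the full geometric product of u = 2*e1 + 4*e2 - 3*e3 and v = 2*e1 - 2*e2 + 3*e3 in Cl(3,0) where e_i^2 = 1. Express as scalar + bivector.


In Cl(3,0): e_i^2 = 1, e_ie_j = -e_je_i for i != j.
Scalar part = u . v = 2*2 + 4*(-2) + (-3)*3
= 4 + (-8) + (-9) = -13
e12 coeff = 2*(-2) - 4*2 = -4 - 8 = -12
e13 coeff = 2*3 - (-3)*2 = 6 - (-6) = 12
e23 coeff = 4*3 - (-3)*(-2) = 12 - 6 = 6
uv = -13 - 12*e12 + 12*e13 + 6*e23


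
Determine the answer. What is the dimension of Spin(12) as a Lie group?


Spin(n) double-covers SO(n); both have Lie algebra so(n) of dimension n(n-1)/2.
n = 12
n(n-1) = 12 * 11 = 132
dim Spin(12) = 132/2 = 66


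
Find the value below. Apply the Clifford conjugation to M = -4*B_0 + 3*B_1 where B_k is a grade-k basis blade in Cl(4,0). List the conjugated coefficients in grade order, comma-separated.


Clifford conjugate sign for grade k: (-1)^(k(k+1)/2)
Grade 0: (-1)^(0*1/2) = (-1)^0 = 1, coeff -4 -> -4
Grade 1: (-1)^(1*2/2) = (-1)^1 = -1, coeff 3 -> -3
Conjugated coefficients: -4, -3


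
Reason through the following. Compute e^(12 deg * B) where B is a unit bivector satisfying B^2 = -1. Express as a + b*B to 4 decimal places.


For a unit bivector B with B^2 = -1, the exponential series gives
e^(theta*B) = cos(theta) + sin(theta)*B (the GA analogue of Euler's formula).
theta = 12 degrees = 0.20944 rad
cos(12 deg) = 0.9781
sin(12 deg) = 0.2079
exp(theta*B) = 0.9781 + 0.2079*B


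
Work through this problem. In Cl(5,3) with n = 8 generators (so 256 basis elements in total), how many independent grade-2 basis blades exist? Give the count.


Number of grade-k basis blades in Cl(p,q) with n = p + q is C(n, k).
n = 5 + 3 = 8
C(8, 2) = 8! / (2! * 6!)
= 40320 / (2 * 720)
= 28


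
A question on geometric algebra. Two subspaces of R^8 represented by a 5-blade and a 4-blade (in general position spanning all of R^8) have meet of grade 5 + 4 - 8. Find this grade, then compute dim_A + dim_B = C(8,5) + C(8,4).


Meet grade = grade(A) + grade(B) - n
= 5 + 4 - 8 = 1
C(8,5) = 56
C(8,4) = 70
dim_A + dim_B = 56 + 70 = 126


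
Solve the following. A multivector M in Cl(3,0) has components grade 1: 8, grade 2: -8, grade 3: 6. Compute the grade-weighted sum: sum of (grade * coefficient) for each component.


Grade-weighted sum = sum of grade_k * coefficient_k
1*8 = 8
2*(-8) = -16
3*6 = 18
Total = 8 + (-16) + 18 = 10


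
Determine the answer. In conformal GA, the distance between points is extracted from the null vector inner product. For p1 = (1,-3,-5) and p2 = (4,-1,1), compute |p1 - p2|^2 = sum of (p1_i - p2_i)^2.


p1 - p2 = (-3, -2, -6)
|p1 - p2|^2 = (-3)^2 + (-2)^2 + (-6)^2
= 9 + 4 + 36
= 49


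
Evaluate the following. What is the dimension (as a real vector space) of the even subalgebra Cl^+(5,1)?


Even subalgebra dimension = 2^(n-1)
n = 5 + 1 = 6
2^(6 - 1) = 2^5 = 32
Verification: sum of C(6,k) for even k = 1 + 15 + 15 + 1 = 32
Result = 32


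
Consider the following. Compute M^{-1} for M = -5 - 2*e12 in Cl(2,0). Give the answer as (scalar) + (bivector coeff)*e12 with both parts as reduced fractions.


M = -5 - 2*e12, where e12^2 = -1.
Since M commutes with its reverse ~M = a - b*e12, M * ~M = a^2 - b^2*e12^2 = a^2 + b^2.
So M^{-1} = ~M / (a^2 + b^2) = (a - b*e12)/(a^2 + b^2).
a^2 + b^2 = 25 + 4 = 29
Scalar part = -5/29 = -5/29
Bivector coeff = 2/29 = 2/29
M^{-1} = -5/29 + 2/29*e12


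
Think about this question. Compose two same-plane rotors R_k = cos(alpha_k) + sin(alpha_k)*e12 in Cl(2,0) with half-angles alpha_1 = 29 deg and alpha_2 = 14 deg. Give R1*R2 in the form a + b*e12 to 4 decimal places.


Same-plane rotors commute and their half-angles add:
R1*R2 = cos(a1 + a2) + sin(a1 + a2)*e12.
a1 + a2 = 29 + 14 = 43 deg
cos(43 deg) = 0.7314
sin(43 deg) = 0.6820
R1*R2 = 0.7314 + 0.6820*e12


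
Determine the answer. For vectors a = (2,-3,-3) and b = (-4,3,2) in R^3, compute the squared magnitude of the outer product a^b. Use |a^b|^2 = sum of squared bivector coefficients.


a wedge b = (a1*b2 - a2*b1)*e12 + (a1*b3 - a3*b1)*e13 + (a2*b3 - a3*b2)*e23
e12 coeff: 2*3 - (-3)*(-4) = 6 - 12 = -6
e13 coeff: 2*2 - (-3)*(-4) = 4 - 12 = -8
e23 coeff: (-3)*2 - (-3)*3 = -6 - (-9) = 3
|a wedge b|^2 = (-6)^2 + (-8)^2 + 3^2
= 36 + 64 + 9
= 109


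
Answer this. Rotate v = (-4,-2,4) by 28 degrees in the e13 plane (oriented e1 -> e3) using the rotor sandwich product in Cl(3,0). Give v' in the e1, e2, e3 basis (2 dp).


Rotor R = cos(14deg) - sin(14deg)*e13
Rotation angle theta = 2 * 14 = 28 degrees in the e13 plane (e1 -> e3).
The component perpendicular to the plane (e2) is invariant: v'_2 = v2 = -2.00
cos(28deg) = 0.8829, sin(28deg) = 0.4695
v'_1 = v1*cos(theta) - v3*sin(theta) = -4*0.8829 - 4*0.4695 = -5.41
v'_3 = v1*sin(theta) + v3*cos(theta) = -4*0.4695 + 4*0.8829 = 1.65
v' = -5.41*e1 - 2.00*e2 + 1.65*e3


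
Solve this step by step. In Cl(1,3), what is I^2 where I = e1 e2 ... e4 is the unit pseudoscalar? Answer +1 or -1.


The pseudoscalar I = e1...e_n (product of all n generators) of Cl(p,q) satisfies I^2 = (-1)^(q + n(n-1)/2).
p = 1, q = 3, n = p + q = 4
n(n-1)/2 = 4 * 3 / 2 = 6
Exponent = q + n(n-1)/2 = 3 + 6 = 9
I^2 = (-1)^9 = -1


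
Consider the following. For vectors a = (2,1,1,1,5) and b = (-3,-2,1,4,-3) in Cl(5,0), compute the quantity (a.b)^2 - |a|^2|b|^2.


a . b = 2*(-3) + 1*(-2) + 1*1 + 1*4 + 5*(-3)
= -6 + (-2) + 1 + 4 + (-15) = -18
|a|^2 = 2^2 + 1^2 + 1^2 + 1^2 + 5^2 = 32
|b|^2 = (-3)^2 + (-2)^2 + 1^2 + 4^2 + (-3)^2 = 39
(a.b)^2 = (-18)^2 = 324
|a|^2 * |b|^2 = 32 * 39 = 1248
Result = 324 - 1248 = -924


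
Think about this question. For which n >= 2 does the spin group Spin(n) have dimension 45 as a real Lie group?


dim Spin(n) = dim so(n) = n(n-1)/2.
Solve n(n-1)/2 = 45, i.e. n^2 - n - 90 = 0.
Discriminant = 1 + 8*45 = 361
n = (1 + sqrt(361))/2 = (1 + 19)/2 = 10


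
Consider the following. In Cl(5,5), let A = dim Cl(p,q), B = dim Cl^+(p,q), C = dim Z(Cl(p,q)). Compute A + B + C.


n = 5 + 5 = 10
Total dim = 2^10 = 1024
Even subalgebra dim = 2^9 = 512
n is even, so center dim = 1
Sum = 1024 + 512 + 1 = 1537


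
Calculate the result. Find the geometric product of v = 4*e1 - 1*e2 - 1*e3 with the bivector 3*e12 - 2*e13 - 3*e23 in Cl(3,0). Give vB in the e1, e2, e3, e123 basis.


vB has grade-1 (vector) and grade-3 (trivector) parts: vB = (v _| B) + (v ^ B).
Vector part <vB>_1:
  e1: -v2*b12 - v3*b13 = -(-1)*(3) - (-1)*(-2) = 1
  e2: v1*b12 - v3*b23 = (4)*(3) - (-1)*(-3) = 9
  e3: v1*b13 + v2*b23 = (4)*(-2) + (-1)*(-3) = -5
Trivector part <vB>_3:
  e123: v1*b23 - v2*b13 + v3*b12 = (4)*(-3) - (-1)*(-2) + (-1)*(3) = -17
vB = 1*e1 + 9*e2 - 5*e3 - 17*e123


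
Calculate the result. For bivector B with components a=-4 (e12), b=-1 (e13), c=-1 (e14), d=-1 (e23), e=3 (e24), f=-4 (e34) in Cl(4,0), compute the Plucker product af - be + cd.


Plucker relation: af - be + cd
a*f = (-4)*(-4) = 16
b*e = (-1)*3 = -3
c*d = (-1)*(-1) = 1
af - be + cd = 16 - (-3) + 1
= 20


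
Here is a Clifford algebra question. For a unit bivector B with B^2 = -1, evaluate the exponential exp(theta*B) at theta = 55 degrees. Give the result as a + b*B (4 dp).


For a unit bivector B with B^2 = -1, the exponential series gives
e^(theta*B) = cos(theta) + sin(theta)*B (the GA analogue of Euler's formula).
theta = 55 degrees = 0.959931 rad
cos(55 deg) = 0.5736
sin(55 deg) = 0.8192
exp(theta*B) = 0.5736 + 0.8192*B


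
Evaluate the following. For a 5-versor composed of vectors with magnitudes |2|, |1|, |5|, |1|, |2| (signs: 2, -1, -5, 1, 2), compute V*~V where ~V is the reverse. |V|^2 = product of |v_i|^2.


Each vector v_i has |v_i|^2 = s_i^2
Squared scales: 2^2 = 4, (-1)^2 = 1, (-5)^2 = 25, 1^2 = 1, 2^2 = 4
|V|^2 = 4 * 1 * 25 * 1 * 4
= 400


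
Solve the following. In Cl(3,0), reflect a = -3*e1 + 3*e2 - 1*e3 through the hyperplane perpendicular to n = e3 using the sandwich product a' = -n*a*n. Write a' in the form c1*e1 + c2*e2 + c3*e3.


Reflection formula: a' = -n*a*n, with n = e3 (unit vector, n^2 = 1).
For reflection through hyperplane perp to e3:
The component along e3 flips sign, others stay.
a = (-3, 3, -1)
a' = (-3, 3, 1)
a' = -3*e1 + 3*e2 + 1*e3


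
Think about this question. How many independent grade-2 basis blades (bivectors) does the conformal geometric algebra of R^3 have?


The conformal model of R^3 uses Cl(4,1) with m = 3 + 2 = 5 generators.
Number of grade-2 blades = C(m, 2) = C(5, 2)
= 5*4/2 = 10


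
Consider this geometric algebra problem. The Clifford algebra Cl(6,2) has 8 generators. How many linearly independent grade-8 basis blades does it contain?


Number of grade-k basis blades in Cl(p,q) with n = p + q is C(n, k).
n = 6 + 2 = 8
C(8, 8) = 8! / (8! * 0!)
= 40320 / (40320 * 1)
= 1


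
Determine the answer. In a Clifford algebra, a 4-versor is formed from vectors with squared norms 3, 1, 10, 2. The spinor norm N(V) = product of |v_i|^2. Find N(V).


Spinor norm N(V) = |v1|^2 * |v2|^2 * ... * |v4|^2
= 3 * 1 * 10 * 2
Running product: 3, 3, 30, 60
N(V) = 60


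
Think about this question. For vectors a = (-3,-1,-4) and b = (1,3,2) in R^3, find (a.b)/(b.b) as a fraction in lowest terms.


Projection coefficient = (a . b) / (b . b)
a . b = (-3)*1 + (-1)*3 + (-4)*2
= -3 + (-3) + (-8) = -14
b . b = 1^2 + 3^2 + 2^2
= 1 + 9 + 4 = 14
Coefficient = -14/14
In lowest terms: -1/1


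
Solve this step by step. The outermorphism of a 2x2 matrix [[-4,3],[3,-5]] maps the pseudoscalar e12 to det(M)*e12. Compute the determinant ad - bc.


The outermorphism of a linear map f sends e1^e2 to f(e1)^f(e2).
f(e1) = -4*e1 + 3*e2
f(e2) = 3*e1 - 5*e2
f(e1) ^ f(e2) = (-4*e1 + 3*e2) ^ (3*e1 - 5*e2)
= (-4)*(-5)*e12 + 3*3*e21
= (20 - 9)*e12
= 11*e12
Coefficient = 11


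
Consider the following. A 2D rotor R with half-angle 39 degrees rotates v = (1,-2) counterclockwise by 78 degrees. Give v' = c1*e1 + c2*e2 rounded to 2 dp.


Rotor R = cos(39deg) - sin(39deg)*e12
Rotation angle theta = 2 * 39 = 78 degrees
v' = R*v*~R rotates v by theta.
cos(78deg) = 0.2079, sin(78deg) = 0.9781
v'_1 = 1*cos(78deg) - (-2)*sin(78deg)
= 1*0.2079 - (-2)*0.9781
= 2.16
v'_2 = 1*sin(78deg) + (-2)*cos(78deg)
= 1*0.9781 + (-2)*0.2079
= 0.56
v' = 2.16*e1 + 0.56*e2


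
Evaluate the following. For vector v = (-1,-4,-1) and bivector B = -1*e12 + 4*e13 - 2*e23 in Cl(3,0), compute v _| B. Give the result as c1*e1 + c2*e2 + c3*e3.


Left contraction v _| B = <vB>_1 (grade-1 part of the geometric product vB).
Using e1_|e12 = e2, e2_|e12 = -e1, e1_|e13 = e3, e3_|e13 = -e1, e2_|e23 = e3, e3_|e23 = -e2:
e1 coeff: -v2*b12 - v3*b13 = -(-4)*(-1) - (-1)*(4) = 0
e2 coeff: v1*b12 - v3*b23 = (-1)*(-1) - (-1)*(-2) = -1
e3 coeff: v1*b13 + v2*b23 = (-1)*(4) + (-4)*(-2) = 4
v _| B = 0*e1 - 1*e2 + 4*e3


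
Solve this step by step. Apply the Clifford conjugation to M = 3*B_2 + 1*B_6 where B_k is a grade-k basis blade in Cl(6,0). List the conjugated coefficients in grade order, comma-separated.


Clifford conjugate sign for grade k: (-1)^(k(k+1)/2)
Grade 2: (-1)^(2*3/2) = (-1)^3 = -1, coeff 3 -> -3
Grade 6: (-1)^(6*7/2) = (-1)^21 = -1, coeff 1 -> -1
Conjugated coefficients: -3, -1


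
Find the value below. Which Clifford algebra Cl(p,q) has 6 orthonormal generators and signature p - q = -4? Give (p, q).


We need p + q = 6 and p - q = -4.
Adding: 2p = 6 + (-4) = 2, so p = 1.
Then q = 6 - 1 = 5.
(p, q) = (1, 5)


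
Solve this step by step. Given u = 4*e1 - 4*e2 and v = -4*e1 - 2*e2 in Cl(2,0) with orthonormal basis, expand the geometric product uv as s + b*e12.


Expand: (4*e1 - 4*e2)(-4*e1 - 2*e2)
= 4*(-4)*e1e1 + 4*(-2)*e1e2 + (-4)*(-4)*e2e1 + (-4)*(-2)*e2e2
Using e1^2 = e2^2 = 1, e2e1 = -e1e2:
Scalar part s = 4*(-4) + (-4)*(-2) = -16 + 8 = -8
Bivector part b = 4*(-2) - (-4)*(-4) = -8 - 16 = -24
uv = -8 - 24*e12


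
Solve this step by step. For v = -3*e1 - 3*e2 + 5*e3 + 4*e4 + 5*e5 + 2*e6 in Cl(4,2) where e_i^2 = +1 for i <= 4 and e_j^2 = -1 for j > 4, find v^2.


v^2 = sum of c_i^2 * e_i^2
Positive signature terms (e_i^2 = +1): (-3)^2 + (-3)^2 + 5^2 + 4^2 = 59
Negative signature terms (e_j^2 = -1): 5^2 + 2^2 = 29
v^2 = 59 - 29 = 30


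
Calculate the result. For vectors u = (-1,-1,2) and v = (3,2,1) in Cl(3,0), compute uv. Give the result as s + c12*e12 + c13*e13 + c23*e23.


In Cl(3,0): e_i^2 = 1, e_ie_j = -e_je_i for i != j.
Scalar part = u . v = (-1)*3 + (-1)*2 + 2*1
= -3 + (-2) + 2 = -3
e12 coeff = (-1)*2 - (-1)*3 = -2 - (-3) = 1
e13 coeff = (-1)*1 - 2*3 = -1 - 6 = -7
e23 coeff = (-1)*1 - 2*2 = -1 - 4 = -5
uv = -3 + 1*e12 - 7*e13 - 5*e23


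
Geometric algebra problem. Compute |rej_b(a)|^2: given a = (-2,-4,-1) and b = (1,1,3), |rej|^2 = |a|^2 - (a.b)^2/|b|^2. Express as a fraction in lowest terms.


|a|^2 = (-2)^2 + (-4)^2 + (-1)^2 = 21
|b|^2 = 1^2 + 1^2 + 3^2 = 11
a . b = (-2)*1 + (-4)*1 + (-1)*3 = -9
(a.b)^2 = (-9)^2 = 81
|rej|^2 = 21 - 81/11
= (231 - 81)/11
= 150/11
In lowest terms: 150/11


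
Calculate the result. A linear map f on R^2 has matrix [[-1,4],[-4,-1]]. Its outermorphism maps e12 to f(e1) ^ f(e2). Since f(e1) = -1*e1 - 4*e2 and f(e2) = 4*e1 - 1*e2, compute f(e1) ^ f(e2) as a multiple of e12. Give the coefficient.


The outermorphism of a linear map f sends e1^e2 to f(e1)^f(e2).
f(e1) = -1*e1 - 4*e2
f(e2) = 4*e1 - 1*e2
f(e1) ^ f(e2) = (-1*e1 - 4*e2) ^ (4*e1 - 1*e2)
= (-1)*(-1)*e12 + (-4)*4*e21
= (1 - (-16))*e12
= 17*e12
Coefficient = 17


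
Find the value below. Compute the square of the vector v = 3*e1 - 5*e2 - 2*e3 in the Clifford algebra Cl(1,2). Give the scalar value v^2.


v^2 = sum of c_i^2 * e_i^2
Positive signature terms (e_i^2 = +1): 3^2 = 9
Negative signature terms (e_j^2 = -1): (-5)^2 + (-2)^2 = 29
v^2 = 9 - 29 = -20


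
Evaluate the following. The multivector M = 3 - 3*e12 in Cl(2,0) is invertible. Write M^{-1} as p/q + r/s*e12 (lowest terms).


M = 3 - 3*e12, where e12^2 = -1.
Since M commutes with its reverse ~M = a - b*e12, M * ~M = a^2 - b^2*e12^2 = a^2 + b^2.
So M^{-1} = ~M / (a^2 + b^2) = (a - b*e12)/(a^2 + b^2).
a^2 + b^2 = 9 + 9 = 18
Scalar part = 3/18 = 1/6
Bivector coeff = 3/18 = 1/6
M^{-1} = 1/6 + 1/6*e12


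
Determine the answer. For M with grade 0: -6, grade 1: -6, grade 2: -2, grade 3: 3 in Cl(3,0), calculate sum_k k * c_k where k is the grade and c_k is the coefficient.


Grade-weighted sum = sum of grade_k * coefficient_k
0*(-6) = 0
1*(-6) = -6
2*(-2) = -4
3*3 = 9
Total = 0 + (-6) + (-4) + 9 = -1


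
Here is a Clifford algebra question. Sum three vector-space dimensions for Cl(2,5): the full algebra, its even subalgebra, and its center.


n = 2 + 5 = 7
Total dim = 2^7 = 128
Even subalgebra dim = 2^6 = 64
n is odd, so center dim = 2
Sum = 128 + 64 + 2 = 194


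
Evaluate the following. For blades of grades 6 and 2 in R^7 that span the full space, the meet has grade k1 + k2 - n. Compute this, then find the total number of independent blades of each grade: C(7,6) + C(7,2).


Meet grade = grade(A) + grade(B) - n
= 6 + 2 - 7 = 1
C(7,6) = 7
C(7,2) = 21
dim_A + dim_B = 7 + 21 = 28


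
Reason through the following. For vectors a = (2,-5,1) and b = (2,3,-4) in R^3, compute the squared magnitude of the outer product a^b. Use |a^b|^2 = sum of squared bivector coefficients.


a wedge b = (a1*b2 - a2*b1)*e12 + (a1*b3 - a3*b1)*e13 + (a2*b3 - a3*b2)*e23
e12 coeff: 2*3 - (-5)*2 = 6 - (-10) = 16
e13 coeff: 2*(-4) - 1*2 = -8 - 2 = -10
e23 coeff: (-5)*(-4) - 1*3 = 20 - 3 = 17
|a wedge b|^2 = 16^2 + (-10)^2 + 17^2
= 256 + 100 + 289
= 645


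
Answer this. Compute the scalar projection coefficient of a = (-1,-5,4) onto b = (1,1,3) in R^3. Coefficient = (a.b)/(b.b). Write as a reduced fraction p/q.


Projection coefficient = (a . b) / (b . b)
a . b = (-1)*1 + (-5)*1 + 4*3
= -1 + (-5) + 12 = 6
b . b = 1^2 + 1^2 + 3^2
= 1 + 1 + 9 = 11
Coefficient = 6/11
In lowest terms: 6/11


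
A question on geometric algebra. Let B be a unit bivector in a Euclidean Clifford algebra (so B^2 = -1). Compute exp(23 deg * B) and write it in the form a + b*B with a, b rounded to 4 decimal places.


For a unit bivector B with B^2 = -1, the exponential series gives
e^(theta*B) = cos(theta) + sin(theta)*B (the GA analogue of Euler's formula).
theta = 23 degrees = 0.401426 rad
cos(23 deg) = 0.9205
sin(23 deg) = 0.3907
exp(theta*B) = 0.9205 + 0.3907*B


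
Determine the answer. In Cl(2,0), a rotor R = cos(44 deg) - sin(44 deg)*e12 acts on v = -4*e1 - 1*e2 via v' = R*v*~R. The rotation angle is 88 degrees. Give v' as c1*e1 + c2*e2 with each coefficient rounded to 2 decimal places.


Rotor R = cos(44deg) - sin(44deg)*e12
Rotation angle theta = 2 * 44 = 88 degrees
v' = R*v*~R rotates v by theta.
cos(88deg) = 0.0349, sin(88deg) = 0.9994
v'_1 = -4*cos(88deg) - (-1)*sin(88deg)
= -4*0.0349 - (-1)*0.9994
= 0.86
v'_2 = -4*sin(88deg) + (-1)*cos(88deg)
= -4*0.9994 + (-1)*0.0349
= -4.03
v' = 0.86*e1 - 4.03*e2


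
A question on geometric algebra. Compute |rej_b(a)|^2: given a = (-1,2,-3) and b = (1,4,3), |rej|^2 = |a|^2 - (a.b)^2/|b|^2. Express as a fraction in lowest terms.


|a|^2 = (-1)^2 + 2^2 + (-3)^2 = 14
|b|^2 = 1^2 + 4^2 + 3^2 = 26
a . b = (-1)*1 + 2*4 + (-3)*3 = -2
(a.b)^2 = (-2)^2 = 4
|rej|^2 = 14 - 4/26
= (364 - 4)/26
= 360/26
In lowest terms: 180/13


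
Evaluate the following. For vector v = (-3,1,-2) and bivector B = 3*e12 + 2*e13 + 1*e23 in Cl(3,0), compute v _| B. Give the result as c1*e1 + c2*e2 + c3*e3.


Left contraction v _| B = <vB>_1 (grade-1 part of the geometric product vB).
Using e1_|e12 = e2, e2_|e12 = -e1, e1_|e13 = e3, e3_|e13 = -e1, e2_|e23 = e3, e3_|e23 = -e2:
e1 coeff: -v2*b12 - v3*b13 = -(1)*(3) - (-2)*(2) = 1
e2 coeff: v1*b12 - v3*b23 = (-3)*(3) - (-2)*(1) = -7
e3 coeff: v1*b13 + v2*b23 = (-3)*(2) + (1)*(1) = -5
v _| B = 1*e1 - 7*e2 - 5*e3


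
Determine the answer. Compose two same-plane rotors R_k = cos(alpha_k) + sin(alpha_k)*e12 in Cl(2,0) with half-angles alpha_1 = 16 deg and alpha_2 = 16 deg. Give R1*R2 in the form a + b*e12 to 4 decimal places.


Same-plane rotors commute and their half-angles add:
R1*R2 = cos(a1 + a2) + sin(a1 + a2)*e12.
a1 + a2 = 16 + 16 = 32 deg
cos(32 deg) = 0.8480
sin(32 deg) = 0.5299
R1*R2 = 0.8480 + 0.5299*e12


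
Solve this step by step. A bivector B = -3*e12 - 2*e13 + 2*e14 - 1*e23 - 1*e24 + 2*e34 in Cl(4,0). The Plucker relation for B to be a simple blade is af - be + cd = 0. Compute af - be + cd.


Plucker relation: af - be + cd
a*f = (-3)*2 = -6
b*e = (-2)*(-1) = 2
c*d = 2*(-1) = -2
af - be + cd = -6 - 2 + (-2)
= -10


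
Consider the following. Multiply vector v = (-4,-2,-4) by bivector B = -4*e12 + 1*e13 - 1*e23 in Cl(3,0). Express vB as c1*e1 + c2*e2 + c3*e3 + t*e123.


vB has grade-1 (vector) and grade-3 (trivector) parts: vB = (v _| B) + (v ^ B).
Vector part <vB>_1:
  e1: -v2*b12 - v3*b13 = -(-2)*(-4) - (-4)*(1) = -4
  e2: v1*b12 - v3*b23 = (-4)*(-4) - (-4)*(-1) = 12
  e3: v1*b13 + v2*b23 = (-4)*(1) + (-2)*(-1) = -2
Trivector part <vB>_3:
  e123: v1*b23 - v2*b13 + v3*b12 = (-4)*(-1) - (-2)*(1) + (-4)*(-4) = 22
vB = -4*e1 + 12*e2 - 2*e3 + 22*e123


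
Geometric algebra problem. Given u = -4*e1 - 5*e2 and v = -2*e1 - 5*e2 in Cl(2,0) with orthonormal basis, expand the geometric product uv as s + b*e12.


Expand: (-4*e1 - 5*e2)(-2*e1 - 5*e2)
= (-4)*(-2)*e1e1 + (-4)*(-5)*e1e2 + (-5)*(-2)*e2e1 + (-5)*(-5)*e2e2
Using e1^2 = e2^2 = 1, e2e1 = -e1e2:
Scalar part s = (-4)*(-2) + (-5)*(-5) = 8 + 25 = 33
Bivector part b = (-4)*(-5) - (-5)*(-2) = 20 - 10 = 10
uv = 33 + 10*e12


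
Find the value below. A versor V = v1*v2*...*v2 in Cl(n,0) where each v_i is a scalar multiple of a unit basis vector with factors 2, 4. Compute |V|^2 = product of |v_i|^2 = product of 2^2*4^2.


Each vector v_i has |v_i|^2 = s_i^2
Squared scales: 2^2 = 4, 4^2 = 16
|V|^2 = 4 * 16
= 64


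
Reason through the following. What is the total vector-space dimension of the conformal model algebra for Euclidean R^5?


The conformal model of R^5 uses Cl(6,1): the 5 Euclidean generators plus two extra orthogonal generators e+ (e+^2 = +1) and e- (e-^2 = -1), from which the null vectors e0, einf are built.
Number of generators m = 5 + 2 = 7.
dim Cl(p,q) = 2^m = 2^7 = 128


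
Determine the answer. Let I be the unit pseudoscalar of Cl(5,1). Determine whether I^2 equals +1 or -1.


The pseudoscalar I = e1...e_n (product of all n generators) of Cl(p,q) satisfies I^2 = (-1)^(q + n(n-1)/2).
p = 5, q = 1, n = p + q = 6
n(n-1)/2 = 6 * 5 / 2 = 15
Exponent = q + n(n-1)/2 = 1 + 15 = 16
I^2 = (-1)^16 = +1


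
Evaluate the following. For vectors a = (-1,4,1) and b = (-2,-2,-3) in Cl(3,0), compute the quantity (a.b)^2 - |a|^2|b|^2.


a . b = (-1)*(-2) + 4*(-2) + 1*(-3)
= 2 + (-8) + (-3) = -9
|a|^2 = (-1)^2 + 4^2 + 1^2 = 18
|b|^2 = (-2)^2 + (-2)^2 + (-3)^2 = 17
(a.b)^2 = (-9)^2 = 81
|a|^2 * |b|^2 = 18 * 17 = 306
Result = 81 - 306 = -225


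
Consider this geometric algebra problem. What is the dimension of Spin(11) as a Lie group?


Spin(n) double-covers SO(n); both have Lie algebra so(n) of dimension n(n-1)/2.
n = 11
n(n-1) = 11 * 10 = 110
dim Spin(11) = 110/2 = 55


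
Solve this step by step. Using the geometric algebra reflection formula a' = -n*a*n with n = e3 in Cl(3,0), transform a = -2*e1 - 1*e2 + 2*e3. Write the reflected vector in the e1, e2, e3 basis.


Reflection formula: a' = -n*a*n, with n = e3 (unit vector, n^2 = 1).
For reflection through hyperplane perp to e3:
The component along e3 flips sign, others stay.
a = (-2, -1, 2)
a' = (-2, -1, -2)
a' = -2*e1 - 1*e2 - 2*e3


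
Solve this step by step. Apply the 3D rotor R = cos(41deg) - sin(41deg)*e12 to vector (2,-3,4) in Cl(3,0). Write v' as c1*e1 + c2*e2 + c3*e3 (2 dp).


Rotor R = cos(41deg) - sin(41deg)*e12
Rotation angle theta = 2 * 41 = 82 degrees in the e12 plane (e1 -> e2).
The component perpendicular to the plane (e3) is invariant: v'_3 = v3 = 4.00
cos(82deg) = 0.1392, sin(82deg) = 0.9903
v'_1 = v1*cos(theta) - v2*sin(theta) = 2*0.1392 - (-3)*0.9903 = 3.25
v'_2 = v1*sin(theta) + v2*cos(theta) = 2*0.9903 + (-3)*0.1392 = 1.56
v' = 3.25*e1 + 1.56*e2 + 4.00*e3


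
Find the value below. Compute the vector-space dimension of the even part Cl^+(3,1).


Even subalgebra dimension = 2^(n-1)
n = 3 + 1 = 4
2^(4 - 1) = 2^3 = 8
Verification: sum of C(4,k) for even k = 1 + 6 + 1 = 8
Result = 8


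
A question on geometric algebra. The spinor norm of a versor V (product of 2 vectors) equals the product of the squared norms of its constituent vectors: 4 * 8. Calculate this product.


Spinor norm N(V) = |v1|^2 * |v2|^2 * ... * |v2|^2
= 4 * 8
Running product: 4, 32
N(V) = 32


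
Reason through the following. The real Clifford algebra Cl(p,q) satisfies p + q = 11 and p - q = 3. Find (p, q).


We need p + q = 11 and p - q = 3.
Adding: 2p = 11 + 3 = 14, so p = 7.
Then q = 11 - 7 = 4.
(p, q) = (7, 4)


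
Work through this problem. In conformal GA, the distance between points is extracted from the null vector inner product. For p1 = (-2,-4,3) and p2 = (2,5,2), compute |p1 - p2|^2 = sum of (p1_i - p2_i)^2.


p1 - p2 = (-4, -9, 1)
|p1 - p2|^2 = (-4)^2 + (-9)^2 + 1^2
= 16 + 81 + 1
= 98


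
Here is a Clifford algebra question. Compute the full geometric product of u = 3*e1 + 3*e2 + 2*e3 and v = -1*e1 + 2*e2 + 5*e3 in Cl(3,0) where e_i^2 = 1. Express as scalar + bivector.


In Cl(3,0): e_i^2 = 1, e_ie_j = -e_je_i for i != j.
Scalar part = u . v = 3*(-1) + 3*2 + 2*5
= -3 + 6 + 10 = 13
e12 coeff = 3*2 - 3*(-1) = 6 - (-3) = 9
e13 coeff = 3*5 - 2*(-1) = 15 - (-2) = 17
e23 coeff = 3*5 - 2*2 = 15 - 4 = 11
uv = 13 + 9*e12 + 17*e13 + 11*e23


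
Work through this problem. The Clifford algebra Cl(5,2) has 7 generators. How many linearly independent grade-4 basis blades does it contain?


Number of grade-k basis blades in Cl(p,q) with n = p + q is C(n, k).
n = 5 + 2 = 7
C(7, 4) = 7! / (4! * 3!)
= 5040 / (24 * 6)
= 35


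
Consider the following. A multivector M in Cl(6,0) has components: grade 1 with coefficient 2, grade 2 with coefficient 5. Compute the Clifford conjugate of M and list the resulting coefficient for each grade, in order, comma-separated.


Clifford conjugate sign for grade k: (-1)^(k(k+1)/2)
Grade 1: (-1)^(1*2/2) = (-1)^1 = -1, coeff 2 -> -2
Grade 2: (-1)^(2*3/2) = (-1)^3 = -1, coeff 5 -> -5
Conjugated coefficients: -2, -5


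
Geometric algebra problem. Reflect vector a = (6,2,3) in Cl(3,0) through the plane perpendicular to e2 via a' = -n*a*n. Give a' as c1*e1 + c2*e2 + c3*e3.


Reflection formula: a' = -n*a*n, with n = e2 (unit vector, n^2 = 1).
For reflection through hyperplane perp to e2:
The component along e2 flips sign, others stay.
a = (6, 2, 3)
a' = (6, -2, 3)
a' = 6*e1 - 2*e2 + 3*e3


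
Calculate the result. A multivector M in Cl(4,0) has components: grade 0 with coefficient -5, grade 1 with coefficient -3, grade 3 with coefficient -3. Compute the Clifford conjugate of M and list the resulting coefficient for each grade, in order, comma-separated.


Clifford conjugate sign for grade k: (-1)^(k(k+1)/2)
Grade 0: (-1)^(0*1/2) = (-1)^0 = 1, coeff -5 -> -5
Grade 1: (-1)^(1*2/2) = (-1)^1 = -1, coeff -3 -> 3
Grade 3: (-1)^(3*4/2) = (-1)^6 = 1, coeff -3 -> -3
Conjugated coefficients: -5, 3, -3


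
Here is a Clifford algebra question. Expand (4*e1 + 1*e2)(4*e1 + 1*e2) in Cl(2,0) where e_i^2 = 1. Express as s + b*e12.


Expand: (4*e1 + 1*e2)(4*e1 + 1*e2)
= 4*4*e1e1 + 4*1*e1e2 + 1*4*e2e1 + 1*1*e2e2
Using e1^2 = e2^2 = 1, e2e1 = -e1e2:
Scalar part s = 4*4 + 1*1 = 16 + 1 = 17
Bivector part b = 4*1 - 1*4 = 4 - 4 = 0
uv = 17 + 0*e12


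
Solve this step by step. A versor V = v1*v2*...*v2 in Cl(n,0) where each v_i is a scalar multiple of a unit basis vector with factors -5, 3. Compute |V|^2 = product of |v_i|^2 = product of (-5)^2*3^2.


Each vector v_i has |v_i|^2 = s_i^2
Squared scales: (-5)^2 = 25, 3^2 = 9
|V|^2 = 25 * 9
= 225
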